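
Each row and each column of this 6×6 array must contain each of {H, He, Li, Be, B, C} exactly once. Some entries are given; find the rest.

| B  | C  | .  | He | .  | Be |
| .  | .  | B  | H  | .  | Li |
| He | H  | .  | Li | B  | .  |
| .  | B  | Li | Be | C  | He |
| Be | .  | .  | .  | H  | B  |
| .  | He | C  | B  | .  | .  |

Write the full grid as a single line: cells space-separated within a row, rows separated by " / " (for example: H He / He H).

At row 1, column 3: row 1 has {He,Be,B,C}; column 3 has {Li,B,C}; that leaves H.
At row 1, column 5: row 1 has {H,He,Be,B,C}; column 5 has {H,B,C}; that leaves Li.
At row 2, column 1: row 2 has {H,Li,B}; column 1 has {He,Be,B}; that leaves C.
At row 2, column 2: row 2 has {H,Li,B,C}; column 2 has {H,He,B,C}; that leaves Be.
At row 2, column 5: row 2 has {H,Li,Be,B,C}; column 5 has {H,Li,B,C}; that leaves He.
At row 3, column 3: row 3 has {H,He,Li,B}; column 3 has {H,Li,B,C}; that leaves Be.
At row 3, column 6: row 3 has {H,He,Li,Be,B}; column 6 has {He,Li,Be,B}; that leaves C.
At row 4, column 1: row 4 has {He,Li,Be,B,C}; column 1 has {He,Be,B,C}; that leaves H.
At row 5, column 2: row 5 has {H,Be,B}; column 2 has {H,He,Be,B,C}; that leaves Li.
At row 5, column 3: row 5 has {H,Li,Be,B}; column 3 has {H,Li,Be,B,C}; that leaves He.
At row 5, column 4: row 5 has {H,He,Li,Be,B}; column 4 has {H,He,Li,Be,B}; that leaves C.
At row 6, column 1: row 6 has {He,B,C}; column 1 has {H,He,Be,B,C}; that leaves Li.
At row 6, column 5: row 6 has {He,Li,B,C}; column 5 has {H,He,Li,B,C}; that leaves Be.
At row 6, column 6: row 6 has {He,Li,Be,B,C}; column 6 has {He,Li,Be,B,C}; that leaves H.

B C H He Li Be / C Be B H He Li / He H Be Li B C / H B Li Be C He / Be Li He C H B / Li He C B Be H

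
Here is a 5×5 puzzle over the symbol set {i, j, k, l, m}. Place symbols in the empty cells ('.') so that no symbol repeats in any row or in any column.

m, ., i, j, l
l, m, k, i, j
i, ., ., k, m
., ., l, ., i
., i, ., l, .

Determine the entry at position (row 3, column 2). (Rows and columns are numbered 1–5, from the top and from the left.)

(r1,c2) = k
(r3,c3) = j
(r4,c2) = j
(r4,c4) = m
(r5,c3) = m
(r5,c5) = k
(r3,c2) = l

l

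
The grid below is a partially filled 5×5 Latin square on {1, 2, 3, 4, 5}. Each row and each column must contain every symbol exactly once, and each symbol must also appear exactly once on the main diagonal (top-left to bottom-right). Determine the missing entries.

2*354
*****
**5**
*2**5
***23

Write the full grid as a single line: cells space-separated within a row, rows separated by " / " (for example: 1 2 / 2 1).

2 1 3 5 4 / 5 4 2 3 1 / 1 3 5 4 2 / 3 2 4 1 5 / 4 5 1 2 3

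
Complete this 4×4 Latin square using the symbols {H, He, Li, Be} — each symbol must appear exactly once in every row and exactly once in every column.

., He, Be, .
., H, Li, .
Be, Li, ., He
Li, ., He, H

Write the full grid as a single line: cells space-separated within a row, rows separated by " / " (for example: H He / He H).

(r1,c1) = H
(r1,c4) = Li
(r2,c1) = He
(r2,c4) = Be
(r3,c3) = H
(r4,c2) = Be

H He Be Li / He H Li Be / Be Li H He / Li Be He H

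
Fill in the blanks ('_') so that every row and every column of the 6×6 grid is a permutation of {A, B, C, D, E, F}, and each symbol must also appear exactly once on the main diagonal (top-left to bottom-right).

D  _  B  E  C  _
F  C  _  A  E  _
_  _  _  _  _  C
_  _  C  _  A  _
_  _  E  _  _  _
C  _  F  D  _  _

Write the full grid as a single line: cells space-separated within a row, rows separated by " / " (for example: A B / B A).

Cell (r2,c3): row 2 has {A,C,E,F}; column 3 has {B,C,E,F} → D.
Cell (r2,c6): row 2 has {A,C,D,E,F}; column 6 has {C} → B.
Cell (r3,c3): row 3 has {C}; column 3 has {B,C,D,E,F}; the diagonal has {C,D} → A.
Cell (r6,c5): row 6 has {C,D,F}; column 5 has {A,C,E} → B.
Cell (r6,c6): row 6 has {B,C,D,F}; column 6 has {B,C}; the diagonal has {A,C,D} → E.
Cell (r5,c5): row 5 has {E}; column 5 has {A,B,C,E}; the diagonal has {A,C,D,E} → F.
Cell (r6,c2): row 6 has {B,C,D,E,F}; column 2 has {C} → A.
Cell (r1,c2): row 1 has {B,C,D,E}; column 2 has {A,C} → F.
Cell (r1,c6): row 1 has {B,C,D,E,F}; column 6 has {B,C,E} → A.
Cell (r3,c5): row 3 has {A,C}; column 5 has {A,B,C,E,F} → D.
Cell (r4,c4): row 4 has {A,C}; column 4 has {A,D,E}; the diagonal has {A,C,D,E,F} → B.
Cell (r5,c4): row 5 has {E,F}; column 4 has {A,B,D,E} → C.
Cell (r5,c6): row 5 has {C,E,F}; column 6 has {A,B,C,E} → D.
Cell (r3,c4): row 3 has {A,C,D}; column 4 has {A,B,C,D,E} → F.
Cell (r4,c1): row 4 has {A,B,C}; column 1 has {C,D,F} → E.
Cell (r4,c2): row 4 has {A,B,C,E}; column 2 has {A,C,F} → D.
Cell (r4,c6): row 4 has {A,B,C,D,E}; column 6 has {A,B,C,D,E} → F.
Cell (r5,c2): row 5 has {C,D,E,F}; column 2 has {A,C,D,F} → B.
Cell (r3,c1): row 3 has {A,C,D,F}; column 1 has {C,D,E,F} → B.
Cell (r3,c2): row 3 has {A,B,C,D,F}; column 2 has {A,B,C,D,F} → E.
Cell (r5,c1): row 5 has {B,C,D,E,F}; column 1 has {B,C,D,E,F} → A.

D F B E C A / F C D A E B / B E A F D C / E D C B A F / A B E C F D / C A F D B E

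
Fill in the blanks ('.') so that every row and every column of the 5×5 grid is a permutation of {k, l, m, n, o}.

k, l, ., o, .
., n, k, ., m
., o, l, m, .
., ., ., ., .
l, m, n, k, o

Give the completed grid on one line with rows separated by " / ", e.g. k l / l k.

k l m o n / o n k l m / n o l m k / m k o n l / l m n k o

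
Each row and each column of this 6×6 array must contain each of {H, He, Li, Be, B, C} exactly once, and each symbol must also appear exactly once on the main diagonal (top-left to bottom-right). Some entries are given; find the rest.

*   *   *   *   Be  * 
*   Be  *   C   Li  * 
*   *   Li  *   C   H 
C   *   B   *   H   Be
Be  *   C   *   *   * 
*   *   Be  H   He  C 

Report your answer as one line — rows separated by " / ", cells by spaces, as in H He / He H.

H C He B Be Li / He Be H C Li B / B He Li Be C H / C Li B He H Be / Be H C Li B He / Li B Be H He C

(r4,c4) = He
(r5,c5) = B
(r1,c1) = H
(r1,c3) = He
(r2,c3) = H
(r4,c2) = Li
(r5,c4) = Li
(r5,c6) = He
(r6,c2) = B
(r1,c2) = C
(r1,c4) = B
(r1,c6) = Li
(r2,c6) = B
(r3,c2) = He
(r3,c4) = Be
(r5,c2) = H
(r6,c1) = Li
(r2,c1) = He
(r3,c1) = B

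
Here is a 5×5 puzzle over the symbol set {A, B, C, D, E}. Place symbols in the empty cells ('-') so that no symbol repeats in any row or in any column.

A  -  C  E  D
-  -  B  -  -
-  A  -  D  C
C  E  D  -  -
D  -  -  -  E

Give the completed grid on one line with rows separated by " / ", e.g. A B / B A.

A B C E D / E D B C A / B A E D C / C E D A B / D C A B E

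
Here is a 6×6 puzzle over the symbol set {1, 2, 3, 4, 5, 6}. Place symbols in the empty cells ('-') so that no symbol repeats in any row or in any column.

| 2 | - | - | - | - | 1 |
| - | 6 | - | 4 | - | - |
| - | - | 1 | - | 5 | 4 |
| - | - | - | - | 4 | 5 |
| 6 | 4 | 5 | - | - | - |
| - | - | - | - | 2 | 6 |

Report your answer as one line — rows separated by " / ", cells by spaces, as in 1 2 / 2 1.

2 5 4 3 6 1 / 5 6 2 4 1 3 / 3 2 1 6 5 4 / 1 3 6 2 4 5 / 6 4 5 1 3 2 / 4 1 3 5 2 6

(r3,c1): row 3 has {1,4,5}; column 1 has {2,6}, so it must be 3.
(r3,c2): row 3 has {1,3,4,5}; column 2 has {4,6}, so it must be 2.
(r3,c4): row 3 has {1,2,3,4,5}; column 4 has {4}, so it must be 6.
(r4,c1): row 4 has {4,5}; column 1 has {2,3,6}, so it must be 1.
(r4,c2): row 4 has {1,4,5}; column 2 has {2,4,6}, so it must be 3.
(r4,c4): row 4 has {1,3,4,5}; column 4 has {4,6}, so it must be 2.
(r1,c2): row 1 has {1,2}; column 2 has {2,3,4,6}, so it must be 5.
(r1,c4): row 1 has {1,2,5}; column 4 has {2,4,6}, so it must be 3.
(r1,c5): row 1 has {1,2,3,5}; column 5 has {2,4,5}, so it must be 6.
(r2,c1): row 2 has {4,6}; column 1 has {1,2,3,6}, so it must be 5.
(r4,c3): row 4 has {1,2,3,4,5}; column 3 has {1,5}, so it must be 6.
(r5,c4): row 5 has {4,5,6}; column 4 has {2,3,4,6}, so it must be 1.
(r5,c5): row 5 has {1,4,5,6}; column 5 has {2,4,5,6}, so it must be 3.
(r5,c6): row 5 has {1,3,4,5,6}; column 6 has {1,4,5,6}, so it must be 2.
(r6,c1): row 6 has {2,6}; column 1 has {1,2,3,5,6}, so it must be 4.
(r6,c2): row 6 has {2,4,6}; column 2 has {2,3,4,5,6}, so it must be 1.
(r6,c3): row 6 has {1,2,4,6}; column 3 has {1,5,6}, so it must be 3.
(r6,c4): row 6 has {1,2,3,4,6}; column 4 has {1,2,3,4,6}, so it must be 5.
(r1,c3): row 1 has {1,2,3,5,6}; column 3 has {1,3,5,6}, so it must be 4.
(r2,c3): row 2 has {4,5,6}; column 3 has {1,3,4,5,6}, so it must be 2.
(r2,c5): row 2 has {2,4,5,6}; column 5 has {2,3,4,5,6}, so it must be 1.
(r2,c6): row 2 has {1,2,4,5,6}; column 6 has {1,2,4,5,6}, so it must be 3.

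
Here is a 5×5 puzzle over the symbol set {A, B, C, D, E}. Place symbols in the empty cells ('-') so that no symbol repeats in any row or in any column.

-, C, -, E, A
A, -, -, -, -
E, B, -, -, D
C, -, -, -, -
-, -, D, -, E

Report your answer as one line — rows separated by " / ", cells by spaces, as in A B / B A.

At row 1, column 3: row 1 has {A,C,E}; column 3 has {D}; that leaves B.
At row 4, column 5: row 4 has {C}; column 5 has {A,D,E}; that leaves B.
At row 5, column 1: row 5 has {D,E}; column 1 has {A,C,E}; that leaves B.
At row 5, column 2: row 5 has {B,D,E}; column 2 has {B,C}; that leaves A.
At row 5, column 4: row 5 has {A,B,D,E}; column 4 has {E}; that leaves C.
At row 1, column 1: row 1 has {A,B,C,E}; column 1 has {A,B,C,E}; that leaves D.
At row 2, column 5: row 2 has {A}; column 5 has {A,B,D,E}; that leaves C.
At row 3, column 4: row 3 has {B,D,E}; column 4 has {C,E}; that leaves A.
At row 4, column 4: row 4 has {B,C}; column 4 has {A,C,E}; that leaves D.
At row 2, column 3: row 2 has {A,C}; column 3 has {B,D}; that leaves E.
At row 2, column 4: row 2 has {A,C,E}; column 4 has {A,C,D,E}; that leaves B.
At row 3, column 3: row 3 has {A,B,D,E}; column 3 has {B,D,E}; that leaves C.
At row 4, column 2: row 4 has {B,C,D}; column 2 has {A,B,C}; that leaves E.
At row 4, column 3: row 4 has {B,C,D,E}; column 3 has {B,C,D,E}; that leaves A.
At row 2, column 2: row 2 has {A,B,C,E}; column 2 has {A,B,C,E}; that leaves D.

D C B E A / A D E B C / E B C A D / C E A D B / B A D C E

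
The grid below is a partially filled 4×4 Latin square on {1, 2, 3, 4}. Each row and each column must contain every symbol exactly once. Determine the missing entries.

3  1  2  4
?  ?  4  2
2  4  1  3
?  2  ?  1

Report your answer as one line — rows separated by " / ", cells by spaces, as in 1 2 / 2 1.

3 1 2 4 / 1 3 4 2 / 2 4 1 3 / 4 2 3 1

(r2,c1) = 1
(r2,c2) = 3
(r4,c1) = 4
(r4,c3) = 3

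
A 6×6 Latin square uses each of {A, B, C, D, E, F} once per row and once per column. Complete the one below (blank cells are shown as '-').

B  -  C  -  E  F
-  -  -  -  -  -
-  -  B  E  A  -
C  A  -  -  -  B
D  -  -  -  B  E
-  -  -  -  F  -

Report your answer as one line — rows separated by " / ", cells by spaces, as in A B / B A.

(r1,c2): row 1 has {B,C,E,F}; column 2 has {A}, so it must be D.
(r1,c4): row 1 has {B,C,D,E,F}; column 4 has {E}, so it must be A.
(r3,c1): row 3 has {A,B,E}; column 1 has {B,C,D}, so it must be F.
(r3,c2): row 3 has {A,B,E,F}; column 2 has {A,D}, so it must be C.
(r3,c6): row 3 has {A,B,C,E,F}; column 6 has {B,E,F}, so it must be D.
(r4,c5): row 4 has {A,B,C}; column 5 has {A,B,E,F}, so it must be D.
(r5,c2): row 5 has {B,D,E}; column 2 has {A,C,D}, so it must be F.
(r5,c3): row 5 has {B,D,E,F}; column 3 has {B,C}, so it must be A.
(r5,c4): row 5 has {A,B,D,E,F}; column 4 has {A,E}, so it must be C.
(r2,c5): row 2 is empty so far; column 5 has {A,B,D,E,F}, so it must be C.
(r2,c6): row 2 has {C}; column 6 has {B,D,E,F}, so it must be A.
(r4,c4): row 4 has {A,B,C,D}; column 4 has {A,C,E}, so it must be F.
(r6,c6): row 6 has {F}; column 6 has {A,B,D,E,F}, so it must be C.
(r2,c1): row 2 has {A,C}; column 1 has {B,C,D,F}, so it must be E.
(r2,c2): row 2 has {A,C,E}; column 2 has {A,C,D,F}, so it must be B.
(r2,c4): row 2 has {A,B,C,E}; column 4 has {A,C,E,F}, so it must be D.
(r4,c3): row 4 has {A,B,C,D,F}; column 3 has {A,B,C}, so it must be E.
(r6,c1): row 6 has {C,F}; column 1 has {B,C,D,E,F}, so it must be A.
(r6,c2): row 6 has {A,C,F}; column 2 has {A,B,C,D,F}, so it must be E.
(r6,c3): row 6 has {A,C,E,F}; column 3 has {A,B,C,E}, so it must be D.
(r6,c4): row 6 has {A,C,D,E,F}; column 4 has {A,C,D,E,F}, so it must be B.
(r2,c3): row 2 has {A,B,C,D,E}; column 3 has {A,B,C,D,E}, so it must be F.

B D C A E F / E B F D C A / F C B E A D / C A E F D B / D F A C B E / A E D B F C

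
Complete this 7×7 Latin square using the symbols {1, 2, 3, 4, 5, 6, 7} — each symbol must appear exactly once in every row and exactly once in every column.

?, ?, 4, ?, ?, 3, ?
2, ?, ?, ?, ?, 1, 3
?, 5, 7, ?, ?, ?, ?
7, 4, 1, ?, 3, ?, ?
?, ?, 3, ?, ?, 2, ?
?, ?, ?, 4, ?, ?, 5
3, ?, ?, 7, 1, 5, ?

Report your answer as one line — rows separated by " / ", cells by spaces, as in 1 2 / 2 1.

5 1 4 2 7 3 6 / 2 7 5 6 4 1 3 / 6 5 7 3 2 4 1 / 7 4 1 5 3 6 2 / 4 6 3 1 5 2 7 / 1 3 2 4 6 7 5 / 3 2 6 7 1 5 4

row 4 has {1,3,4,7}; column 6 has {1,2,3,5} — only 6 is left for (r4,c6).
row 4 has {1,3,4,6,7}; column 7 has {3,5} — only 2 is left for (r4,c7).
row 6 has {4,5}; column 6 has {1,2,3,5,6} — only 7 is left for (r6,c6).
row 3 has {5,7}; column 6 has {1,2,3,5,6,7} — only 4 is left for (r3,c6).
row 4 has {1,2,3,4,6,7}; column 4 has {4,7} — only 5 is left for (r4,c4).
row 2 has {1,2,3}; column 4 has {4,5,7} — only 6 is left for (r2,c4).
row 5 has {2,3}; column 4 has {4,5,6,7} — only 1 is left for (r5,c4).
row 1 has {3,4}; column 4 has {1,4,5,6,7} — only 2 is left for (r1,c4).
row 2 has {1,2,3,6}; column 2 has {4,5} — only 7 is left for (r2,c2).
row 2 has {1,2,3,6,7}; column 3 has {1,3,4,7} — only 5 is left for (r2,c3).
row 2 has {1,2,3,5,6,7}; column 5 has {1,3} — only 4 is left for (r2,c5).
row 3 has {4,5,7}; column 4 has {1,2,4,5,6,7} — only 3 is left for (r3,c4).
row 5 has {1,2,3}; column 2 has {4,5,7} — only 6 is left for (r5,c2).
row 7 has {1,3,5,7}; column 2 has {4,5,6,7} — only 2 is left for (r7,c2).
row 7 has {1,2,3,5,7}; column 3 has {1,3,4,5,7} — only 6 is left for (r7,c3).
row 7 has {1,2,3,5,6,7}; column 7 has {2,3,5} — only 4 is left for (r7,c7).
row 1 has {2,3,4}; column 2 has {2,4,5,6,7} — only 1 is left for (r1,c2).
row 5 has {1,2,3,6}; column 7 has {2,3,4,5} — only 7 is left for (r5,c7).
row 6 has {4,5,7}; column 2 has {1,2,4,5,6,7} — only 3 is left for (r6,c2).
row 6 has {3,4,5,7}; column 3 has {1,3,4,5,6,7} — only 2 is left for (r6,c3).
row 6 has {2,3,4,5,7}; column 5 has {1,3,4} — only 6 is left for (r6,c5).
row 1 has {1,2,3,4}; column 7 has {2,3,4,5,7} — only 6 is left for (r1,c7).
row 3 has {3,4,5,7}; column 5 has {1,3,4,6} — only 2 is left for (r3,c5).
row 3 has {2,3,4,5,7}; column 7 has {2,3,4,5,6,7} — only 1 is left for (r3,c7).
row 5 has {1,2,3,6,7}; column 5 has {1,2,3,4,6} — only 5 is left for (r5,c5).
row 6 has {2,3,4,5,6,7}; column 1 has {2,3,7} — only 1 is left for (r6,c1).
row 1 has {1,2,3,4,6}; column 1 has {1,2,3,7} — only 5 is left for (r1,c1).
row 1 has {1,2,3,4,5,6}; column 5 has {1,2,3,4,5,6} — only 7 is left for (r1,c5).
row 3 has {1,2,3,4,5,7}; column 1 has {1,2,3,5,7} — only 6 is left for (r3,c1).
row 5 has {1,2,3,5,6,7}; column 1 has {1,2,3,5,6,7} — only 4 is left for (r5,c1).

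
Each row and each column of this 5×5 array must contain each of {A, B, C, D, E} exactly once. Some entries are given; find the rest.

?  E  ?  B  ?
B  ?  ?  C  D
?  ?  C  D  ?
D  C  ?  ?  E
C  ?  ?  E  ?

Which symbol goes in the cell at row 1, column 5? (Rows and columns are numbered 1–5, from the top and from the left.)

C

Cell (r1,c1): row 1 has {B,E}; column 1 has {B,C,D} → A.
Cell (r1,c3): row 1 has {A,B,E}; column 3 has {C} → D.
Cell (r1,c5): row 1 has {A,B,D,E}; column 5 has {D,E} → C.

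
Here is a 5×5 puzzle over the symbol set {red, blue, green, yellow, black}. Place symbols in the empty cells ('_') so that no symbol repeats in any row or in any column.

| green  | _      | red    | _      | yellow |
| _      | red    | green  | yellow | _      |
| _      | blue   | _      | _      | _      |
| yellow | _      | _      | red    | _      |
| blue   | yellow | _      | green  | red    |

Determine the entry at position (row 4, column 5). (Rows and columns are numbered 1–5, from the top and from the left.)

black

(r1,c2) = black
(r1,c4) = blue
(r2,c1) = black
(r2,c5) = blue
(r3,c1) = red
(r3,c4) = black
(r3,c5) = green
(r4,c2) = green
(r4,c5) = black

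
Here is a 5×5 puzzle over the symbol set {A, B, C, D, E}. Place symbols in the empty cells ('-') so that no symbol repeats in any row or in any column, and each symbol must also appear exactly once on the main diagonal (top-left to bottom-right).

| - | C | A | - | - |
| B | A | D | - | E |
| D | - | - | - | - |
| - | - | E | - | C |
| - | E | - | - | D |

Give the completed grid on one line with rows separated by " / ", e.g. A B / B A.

(r1,c1) = E
(r1,c5) = B
(r2,c4) = C
(r3,c2) = B
(r3,c3) = C
(r3,c5) = A
(r4,c1) = A
(r4,c2) = D
(r4,c4) = B
(r5,c1) = C
(r5,c3) = B
(r5,c4) = A
(r1,c4) = D
(r3,c4) = E

E C A D B / B A D C E / D B C E A / A D E B C / C E B A D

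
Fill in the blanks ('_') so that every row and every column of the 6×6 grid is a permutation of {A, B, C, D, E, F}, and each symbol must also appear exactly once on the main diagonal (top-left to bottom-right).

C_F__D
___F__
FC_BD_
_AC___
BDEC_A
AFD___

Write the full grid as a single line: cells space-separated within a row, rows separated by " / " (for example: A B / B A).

row 3 has {B,C,D,F}; column 3 has {C,D,E,F}; the diagonal has {C} — only A is left for (r3,c3).
row 3 has {A,B,C,D,F}; column 6 has {A,D} — only E is left for (r3,c6).
row 5 has {A,B,C,D,E}; column 5 has {D}; the diagonal has {A,C} — only F is left for (r5,c5).
row 6 has {A,D,F}; column 4 has {B,C,F} — only E is left for (r6,c4).
row 6 has {A,D,E,F}; column 6 has {A,D,E}; the diagonal has {A,C,F} — only B is left for (r6,c6).
row 1 has {C,D,F}; column 4 has {B,C,E,F} — only A is left for (r1,c4).
row 2 has {F}; column 2 has {A,C,D,F}; the diagonal has {A,B,C,F} — only E is left for (r2,c2).
row 2 has {E,F}; column 3 has {A,C,D,E,F} — only B is left for (r2,c3).
row 2 has {B,E,F}; column 6 has {A,B,D,E} — only C is left for (r2,c6).
row 4 has {A,C}; column 4 has {A,B,C,E,F}; the diagonal has {A,B,C,E,F} — only D is left for (r4,c4).
row 4 has {A,C,D}; column 6 has {A,B,C,D,E} — only F is left for (r4,c6).
row 6 has {A,B,D,E,F}; column 5 has {D,F} — only C is left for (r6,c5).
row 1 has {A,C,D,F}; column 2 has {A,C,D,E,F} — only B is left for (r1,c2).
row 1 has {A,B,C,D,F}; column 5 has {C,D,F} — only E is left for (r1,c5).
row 2 has {B,C,E,F}; column 1 has {A,B,C,F} — only D is left for (r2,c1).
row 2 has {B,C,D,E,F}; column 5 has {C,D,E,F} — only A is left for (r2,c5).
row 4 has {A,C,D,F}; column 1 has {A,B,C,D,F} — only E is left for (r4,c1).
row 4 has {A,C,D,E,F}; column 5 has {A,C,D,E,F} — only B is left for (r4,c5).

C B F A E D / D E B F A C / F C A B D E / E A C D B F / B D E C F A / A F D E C B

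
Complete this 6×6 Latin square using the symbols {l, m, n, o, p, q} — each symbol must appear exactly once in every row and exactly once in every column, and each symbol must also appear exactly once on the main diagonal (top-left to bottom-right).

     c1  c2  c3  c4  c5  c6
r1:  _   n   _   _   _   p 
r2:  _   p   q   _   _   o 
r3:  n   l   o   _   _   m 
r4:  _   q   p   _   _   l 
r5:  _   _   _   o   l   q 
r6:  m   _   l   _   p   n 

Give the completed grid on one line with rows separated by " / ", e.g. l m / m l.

q n m l o p / l p q n m o / n l o p q m / o q p m n l / p m n o l q / m o l q p n

Cell (r1,c1): row 1 has {n,p}; column 1 has {m,n}; the diagonal has {l,n,o,p} → q.
Cell (r1,c3): row 1 has {n,p,q}; column 3 has {l,o,p,q} → m.
Cell (r1,c4): row 1 has {m,n,p,q}; column 4 has {o} → l.
Cell (r1,c5): row 1 has {l,m,n,p,q}; column 5 has {l,p} → o.
Cell (r2,c1): row 2 has {o,p,q}; column 1 has {m,n,q} → l.
Cell (r3,c5): row 3 has {l,m,n,o}; column 5 has {l,o,p} → q.
Cell (r4,c1): row 4 has {l,p,q}; column 1 has {l,m,n,q} → o.
Cell (r4,c4): row 4 has {l,o,p,q}; column 4 has {l,o}; the diagonal has {l,n,o,p,q} → m.
Cell (r4,c5): row 4 has {l,m,o,p,q}; column 5 has {l,o,p,q} → n.
Cell (r5,c1): row 5 has {l,o,q}; column 1 has {l,m,n,o,q} → p.
Cell (r5,c2): row 5 has {l,o,p,q}; column 2 has {l,n,p,q} → m.
Cell (r5,c3): row 5 has {l,m,o,p,q}; column 3 has {l,m,o,p,q} → n.
Cell (r6,c2): row 6 has {l,m,n,p}; column 2 has {l,m,n,p,q} → o.
Cell (r6,c4): row 6 has {l,m,n,o,p}; column 4 has {l,m,o} → q.
Cell (r2,c4): row 2 has {l,o,p,q}; column 4 has {l,m,o,q} → n.
Cell (r2,c5): row 2 has {l,n,o,p,q}; column 5 has {l,n,o,p,q} → m.
Cell (r3,c4): row 3 has {l,m,n,o,q}; column 4 has {l,m,n,o,q} → p.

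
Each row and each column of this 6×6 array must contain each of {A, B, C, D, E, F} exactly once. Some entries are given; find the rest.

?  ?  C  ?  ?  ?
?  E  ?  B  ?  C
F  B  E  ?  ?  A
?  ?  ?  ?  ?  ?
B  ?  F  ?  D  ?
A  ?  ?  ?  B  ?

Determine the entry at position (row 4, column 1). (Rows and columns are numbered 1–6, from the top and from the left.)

C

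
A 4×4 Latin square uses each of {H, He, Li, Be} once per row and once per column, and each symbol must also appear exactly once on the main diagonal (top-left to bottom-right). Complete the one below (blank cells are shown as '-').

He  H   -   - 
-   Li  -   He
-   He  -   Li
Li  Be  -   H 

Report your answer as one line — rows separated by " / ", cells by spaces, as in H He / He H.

He H Li Be / Be Li H He / H He Be Li / Li Be He H

Cell (r1,c4): row 1 has {H,He}; column 4 has {H,He,Li} → Be.
Cell (r3,c3): row 3 has {He,Li}; column 3 is empty so far; the diagonal has {H,He,Li} → Be.
Cell (r4,c3): row 4 has {H,Li,Be}; column 3 has {Be} → He.
Cell (r1,c3): row 1 has {H,He,Be}; column 3 has {He,Be} → Li.
Cell (r2,c3): row 2 has {He,Li}; column 3 has {He,Li,Be} → H.
Cell (r3,c1): row 3 has {He,Li,Be}; column 1 has {He,Li} → H.
Cell (r2,c1): row 2 has {H,He,Li}; column 1 has {H,He,Li} → Be.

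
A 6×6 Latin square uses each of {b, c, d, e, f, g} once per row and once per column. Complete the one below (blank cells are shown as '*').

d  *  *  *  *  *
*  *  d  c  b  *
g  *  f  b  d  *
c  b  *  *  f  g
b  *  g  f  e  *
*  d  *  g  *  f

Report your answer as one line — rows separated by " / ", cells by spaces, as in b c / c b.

d f c e g b / f g d c b e / g e f b d c / c b e d f g / b c g f e d / e d b g c f

(r1,c4) = e
(r2,c6) = e
(r3,c6) = c
(r4,c3) = e
(r4,c4) = d
(r5,c2) = c
(r5,c6) = d
(r6,c1) = e
(r6,c5) = c
(r1,c5) = g
(r1,c6) = b
(r2,c1) = f
(r2,c2) = g
(r3,c2) = e
(r6,c3) = b
(r1,c2) = f
(r1,c3) = c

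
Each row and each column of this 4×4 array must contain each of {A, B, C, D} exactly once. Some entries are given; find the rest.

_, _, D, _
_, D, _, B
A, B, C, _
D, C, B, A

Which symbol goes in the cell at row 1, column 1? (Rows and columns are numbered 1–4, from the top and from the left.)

(r1,c2) = A
(r1,c4) = C
(r2,c1) = C
(r2,c3) = A
(r3,c4) = D
(r1,c1) = B

B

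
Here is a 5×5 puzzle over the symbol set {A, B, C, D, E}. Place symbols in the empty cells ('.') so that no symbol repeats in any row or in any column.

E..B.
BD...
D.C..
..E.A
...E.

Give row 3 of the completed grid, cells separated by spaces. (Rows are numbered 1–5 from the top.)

(r2,c3) = A
(r2,c4) = C
(r2,c5) = E
(r3,c4) = A
(r3,c5) = B
(r4,c1) = C
(r4,c2) = B
(r4,c4) = D
(r5,c1) = A
(r5,c2) = C
(r5,c5) = D
(r1,c2) = A
(r1,c3) = D
(r1,c5) = C
(r3,c2) = E

D E C A B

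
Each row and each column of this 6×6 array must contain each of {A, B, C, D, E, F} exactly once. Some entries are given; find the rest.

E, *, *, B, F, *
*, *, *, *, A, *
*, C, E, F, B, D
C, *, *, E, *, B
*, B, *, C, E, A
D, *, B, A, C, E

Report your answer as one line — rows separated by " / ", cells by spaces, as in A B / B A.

E D A B F C / B E C D A F / A C E F B D / C A F E D B / F B D C E A / D F B A C E

row 1 has {B,E,F}; column 6 has {A,B,D,E} — only C is left for (r1,c6).
row 2 has {A}; column 4 has {A,B,C,E,F} — only D is left for (r2,c4).
row 2 has {A,D}; column 6 has {A,B,C,D,E} — only F is left for (r2,c6).
row 3 has {B,C,D,E,F}; column 1 has {C,D,E} — only A is left for (r3,c1).
row 4 has {B,C,E}; column 5 has {A,B,C,E,F} — only D is left for (r4,c5).
row 5 has {A,B,C,E}; column 1 has {A,C,D,E} — only F is left for (r5,c1).
row 5 has {A,B,C,E,F}; column 3 has {B,E} — only D is left for (r5,c3).
row 6 has {A,B,C,D,E}; column 2 has {B,C} — only F is left for (r6,c2).
row 1 has {B,C,E,F}; column 3 has {B,D,E} — only A is left for (r1,c3).
row 2 has {A,D,F}; column 1 has {A,C,D,E,F} — only B is left for (r2,c1).
row 2 has {A,B,D,F}; column 2 has {B,C,F} — only E is left for (r2,c2).
row 2 has {A,B,D,E,F}; column 3 has {A,B,D,E} — only C is left for (r2,c3).
row 4 has {B,C,D,E}; column 2 has {B,C,E,F} — only A is left for (r4,c2).
row 4 has {A,B,C,D,E}; column 3 has {A,B,C,D,E} — only F is left for (r4,c3).
row 1 has {A,B,C,E,F}; column 2 has {A,B,C,E,F} — only D is left for (r1,c2).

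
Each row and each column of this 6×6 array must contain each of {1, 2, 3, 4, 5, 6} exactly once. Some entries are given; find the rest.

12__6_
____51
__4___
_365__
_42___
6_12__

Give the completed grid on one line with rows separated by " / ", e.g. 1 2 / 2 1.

1 2 5 3 6 4 / 2 6 3 4 5 1 / 3 1 4 6 2 5 / 4 3 6 5 1 2 / 5 4 2 1 3 6 / 6 5 1 2 4 3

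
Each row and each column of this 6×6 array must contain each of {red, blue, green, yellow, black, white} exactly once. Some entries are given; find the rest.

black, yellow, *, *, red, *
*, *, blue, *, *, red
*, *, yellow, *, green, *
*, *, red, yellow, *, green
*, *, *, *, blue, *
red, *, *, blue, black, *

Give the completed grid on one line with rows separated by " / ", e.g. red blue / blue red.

(r4,c5) = white
(r2,c5) = yellow
(r4,c1) = blue
(r4,c2) = black
(r3,c1) = white
(r2,c1) = green
(r2,c2) = white
(r2,c4) = black
(r3,c4) = red
(r5,c1) = yellow
(r6,c2) = green
(r6,c3) = white
(r6,c6) = yellow
(r1,c3) = green
(r1,c4) = white
(r1,c6) = blue
(r3,c2) = blue
(r3,c6) = black
(r5,c2) = red
(r5,c3) = black
(r5,c4) = green
(r5,c6) = white

black yellow green white red blue / green white blue black yellow red / white blue yellow red green black / blue black red yellow white green / yellow red black green blue white / red green white blue black yellow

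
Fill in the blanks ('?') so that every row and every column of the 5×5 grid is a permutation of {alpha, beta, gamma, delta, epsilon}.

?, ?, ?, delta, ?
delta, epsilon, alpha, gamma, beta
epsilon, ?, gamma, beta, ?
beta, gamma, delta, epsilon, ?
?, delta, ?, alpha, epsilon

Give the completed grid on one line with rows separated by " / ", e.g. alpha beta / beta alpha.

alpha beta epsilon delta gamma / delta epsilon alpha gamma beta / epsilon alpha gamma beta delta / beta gamma delta epsilon alpha / gamma delta beta alpha epsilon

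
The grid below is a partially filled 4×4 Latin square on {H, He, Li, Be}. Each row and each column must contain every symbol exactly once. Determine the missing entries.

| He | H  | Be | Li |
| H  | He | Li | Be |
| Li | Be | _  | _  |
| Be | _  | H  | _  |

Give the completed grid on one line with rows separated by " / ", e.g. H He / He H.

He H Be Li / H He Li Be / Li Be He H / Be Li H He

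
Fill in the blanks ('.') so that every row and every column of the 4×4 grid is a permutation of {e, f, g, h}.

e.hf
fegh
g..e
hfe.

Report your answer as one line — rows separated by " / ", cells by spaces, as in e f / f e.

e g h f / f e g h / g h f e / h f e g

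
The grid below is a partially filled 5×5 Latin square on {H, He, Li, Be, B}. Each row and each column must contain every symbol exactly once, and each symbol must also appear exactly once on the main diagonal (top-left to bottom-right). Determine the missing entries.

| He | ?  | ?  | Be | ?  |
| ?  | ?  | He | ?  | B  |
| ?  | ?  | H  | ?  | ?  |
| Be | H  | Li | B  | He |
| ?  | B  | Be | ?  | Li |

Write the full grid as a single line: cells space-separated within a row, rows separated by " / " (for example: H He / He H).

(r1,c2) = Li
(r1,c3) = B
(r1,c5) = H
(r2,c2) = Be
(r3,c2) = He
(r3,c4) = Li
(r3,c5) = Be
(r5,c1) = H
(r5,c4) = He
(r2,c1) = Li
(r2,c4) = H
(r3,c1) = B

He Li B Be H / Li Be He H B / B He H Li Be / Be H Li B He / H B Be He Li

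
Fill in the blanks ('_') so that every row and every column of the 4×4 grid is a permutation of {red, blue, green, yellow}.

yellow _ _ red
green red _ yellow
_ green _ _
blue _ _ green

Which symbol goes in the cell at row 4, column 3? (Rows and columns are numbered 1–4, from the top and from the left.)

(r1,c2) = blue
(r1,c3) = green
(r2,c3) = blue
(r3,c1) = red
(r3,c3) = yellow
(r3,c4) = blue
(r4,c2) = yellow
(r4,c3) = red

red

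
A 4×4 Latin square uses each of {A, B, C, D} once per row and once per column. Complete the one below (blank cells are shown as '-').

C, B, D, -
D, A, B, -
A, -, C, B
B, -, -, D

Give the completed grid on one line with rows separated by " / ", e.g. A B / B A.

C B D A / D A B C / A D C B / B C A D

(r1,c4) = A
(r2,c4) = C
(r3,c2) = D
(r4,c2) = C
(r4,c3) = A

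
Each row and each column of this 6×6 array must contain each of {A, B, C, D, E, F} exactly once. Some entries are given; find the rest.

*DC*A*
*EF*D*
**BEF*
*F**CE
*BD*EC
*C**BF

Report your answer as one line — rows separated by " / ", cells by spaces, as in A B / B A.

E D C F A B / B E F C D A / C A B E F D / D F A B C E / F B D A E C / A C E D B F

Cell (r1,c6): row 1 has {A,C,D}; column 6 has {C,E,F} → B.
Cell (r2,c6): row 2 has {D,E,F}; column 6 has {B,C,E,F} → A.
Cell (r3,c2): row 3 has {B,E,F}; column 2 has {B,C,D,E,F} → A.
Cell (r3,c6): row 3 has {A,B,E,F}; column 6 has {A,B,C,E,F} → D.
Cell (r4,c3): row 4 has {C,E,F}; column 3 has {B,C,D,F} → A.
Cell (r6,c3): row 6 has {B,C,F}; column 3 has {A,B,C,D,F} → E.
Cell (r1,c4): row 1 has {A,B,C,D}; column 4 has {E} → F.
Cell (r3,c1): row 3 has {A,B,D,E,F}; column 1 is empty so far → C.
Cell (r5,c4): row 5 has {B,C,D,E}; column 4 has {E,F} → A.
Cell (r6,c4): row 6 has {B,C,E,F}; column 4 has {A,E,F} → D.
Cell (r1,c1): row 1 has {A,B,C,D,F}; column 1 has {C} → E.
Cell (r2,c1): row 2 has {A,D,E,F}; column 1 has {C,E} → B.
Cell (r2,c4): row 2 has {A,B,D,E,F}; column 4 has {A,D,E,F} → C.
Cell (r4,c1): row 4 has {A,C,E,F}; column 1 has {B,C,E} → D.
Cell (r4,c4): row 4 has {A,C,D,E,F}; column 4 has {A,C,D,E,F} → B.
Cell (r5,c1): row 5 has {A,B,C,D,E}; column 1 has {B,C,D,E} → F.
Cell (r6,c1): row 6 has {B,C,D,E,F}; column 1 has {B,C,D,E,F} → A.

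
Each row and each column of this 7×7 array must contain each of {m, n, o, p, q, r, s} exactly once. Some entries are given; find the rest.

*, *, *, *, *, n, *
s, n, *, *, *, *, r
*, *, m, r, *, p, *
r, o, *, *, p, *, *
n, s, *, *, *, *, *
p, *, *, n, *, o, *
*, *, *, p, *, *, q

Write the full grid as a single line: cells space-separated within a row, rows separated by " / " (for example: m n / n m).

q p s m r n o / s n p q o m r / o q m r s p n / r o n s p q m / n s q o m r p / p m r n q o s / m r o p n s q

Cell (r3,c2): row 3 has {m,p,r}; column 2 has {n,o,s} → q.
Cell (r3,c1): row 3 has {m,p,q,r}; column 1 has {n,p,r,s} → o.
Cell (r7,c1): row 7 has {p,q}; column 1 has {n,o,p,r,s} → m.
Cell (r7,c2): row 7 has {m,p,q}; column 2 has {n,o,q,s} → r.
Cell (r7,c6): row 7 has {m,p,q,r}; column 6 has {n,o,p} → s.
Cell (r1,c1): row 1 has {n}; column 1 has {m,n,o,p,r,s} → q.
Cell (r6,c2): row 6 has {n,o,p}; column 2 has {n,o,q,r,s} → m.
Cell (r6,c7): row 6 has {m,n,o,p}; column 7 has {q,r} → s.
Cell (r1,c2): row 1 has {n,q}; column 2 has {m,n,o,q,r,s} → p.
Cell (r3,c7): row 3 has {m,o,p,q,r}; column 7 has {q,r,s} → n.
Cell (r4,c7): row 4 has {o,p,r}; column 7 has {n,q,r,s} → m.
Cell (r1,c7): row 1 has {n,p,q}; column 7 has {m,n,q,r,s} → o.
Cell (r3,c5): row 3 has {m,n,o,p,q,r}; column 5 has {p} → s.
Cell (r4,c6): row 4 has {m,o,p,r}; column 6 has {n,o,p,s} → q.
Cell (r5,c7): row 5 has {n,s}; column 7 has {m,n,o,q,r,s} → p.
Cell (r2,c6): row 2 has {n,r,s}; column 6 has {n,o,p,q,s} → m.
Cell (r4,c4): row 4 has {m,o,p,q,r}; column 4 has {n,p,r} → s.
Cell (r5,c6): row 5 has {n,p,s}; column 6 has {m,n,o,p,q,s} → r.
Cell (r1,c4): row 1 has {n,o,p,q}; column 4 has {n,p,r,s} → m.
Cell (r1,c5): row 1 has {m,n,o,p,q}; column 5 has {p,s} → r.
Cell (r4,c3): row 4 has {m,o,p,q,r,s}; column 3 has {m} → n.
Cell (r6,c5): row 6 has {m,n,o,p,s}; column 5 has {p,r,s} → q.
Cell (r7,c3): row 7 has {m,p,q,r,s}; column 3 has {m,n} → o.
Cell (r7,c5): row 7 has {m,o,p,q,r,s}; column 5 has {p,q,r,s} → n.
Cell (r1,c3): row 1 has {m,n,o,p,q,r}; column 3 has {m,n,o} → s.
Cell (r2,c5): row 2 has {m,n,r,s}; column 5 has {n,p,q,r,s} → o.
Cell (r5,c3): row 5 has {n,p,r,s}; column 3 has {m,n,o,s} → q.
Cell (r5,c4): row 5 has {n,p,q,r,s}; column 4 has {m,n,p,r,s} → o.
Cell (r5,c5): row 5 has {n,o,p,q,r,s}; column 5 has {n,o,p,q,r,s} → m.
Cell (r6,c3): row 6 has {m,n,o,p,q,s}; column 3 has {m,n,o,q,s} → r.
Cell (r2,c3): row 2 has {m,n,o,r,s}; column 3 has {m,n,o,q,r,s} → p.
Cell (r2,c4): row 2 has {m,n,o,p,r,s}; column 4 has {m,n,o,p,r,s} → q.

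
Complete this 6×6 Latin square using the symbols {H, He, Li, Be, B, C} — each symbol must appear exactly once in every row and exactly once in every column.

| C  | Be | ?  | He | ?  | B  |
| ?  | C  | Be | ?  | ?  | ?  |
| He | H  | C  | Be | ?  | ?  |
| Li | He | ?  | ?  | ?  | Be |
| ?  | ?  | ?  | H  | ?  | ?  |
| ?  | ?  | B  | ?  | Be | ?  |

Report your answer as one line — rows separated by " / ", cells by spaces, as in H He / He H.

C Be Li He H B / B C Be Li He H / He H C Be B Li / Li He H B C Be / Be B He H Li C / H Li B C Be He

(r3,c6): row 3 has {H,He,Be,C}; column 6 has {Be,B}, so it must be Li.
(r4,c3): row 4 has {He,Li,Be}; column 3 has {Be,B,C}, so it must be H.
(r6,c1): row 6 has {Be,B}; column 1 has {He,Li,C}, so it must be H.
(r6,c2): row 6 has {H,Be,B}; column 2 has {H,He,Be,C}, so it must be Li.
(r6,c4): row 6 has {H,Li,Be,B}; column 4 has {H,He,Be}, so it must be C.
(r6,c6): row 6 has {H,Li,Be,B,C}; column 6 has {Li,Be,B}, so it must be He.
(r1,c3): row 1 has {He,Be,B,C}; column 3 has {H,Be,B,C}, so it must be Li.
(r1,c5): row 1 has {He,Li,Be,B,C}; column 5 has {Be}, so it must be H.
(r2,c1): row 2 has {Be,C}; column 1 has {H,He,Li,C}, so it must be B.
(r2,c4): row 2 has {Be,B,C}; column 4 has {H,He,Be,C}, so it must be Li.
(r2,c5): row 2 has {Li,Be,B,C}; column 5 has {H,Be}, so it must be He.
(r2,c6): row 2 has {He,Li,Be,B,C}; column 6 has {He,Li,Be,B}, so it must be H.
(r3,c5): row 3 has {H,He,Li,Be,C}; column 5 has {H,He,Be}, so it must be B.
(r4,c4): row 4 has {H,He,Li,Be}; column 4 has {H,He,Li,Be,C}, so it must be B.
(r4,c5): row 4 has {H,He,Li,Be,B}; column 5 has {H,He,Be,B}, so it must be C.
(r5,c1): row 5 has {H}; column 1 has {H,He,Li,B,C}, so it must be Be.
(r5,c2): row 5 has {H,Be}; column 2 has {H,He,Li,Be,C}, so it must be B.
(r5,c3): row 5 has {H,Be,B}; column 3 has {H,Li,Be,B,C}, so it must be He.
(r5,c5): row 5 has {H,He,Be,B}; column 5 has {H,He,Be,B,C}, so it must be Li.
(r5,c6): row 5 has {H,He,Li,Be,B}; column 6 has {H,He,Li,Be,B}, so it must be C.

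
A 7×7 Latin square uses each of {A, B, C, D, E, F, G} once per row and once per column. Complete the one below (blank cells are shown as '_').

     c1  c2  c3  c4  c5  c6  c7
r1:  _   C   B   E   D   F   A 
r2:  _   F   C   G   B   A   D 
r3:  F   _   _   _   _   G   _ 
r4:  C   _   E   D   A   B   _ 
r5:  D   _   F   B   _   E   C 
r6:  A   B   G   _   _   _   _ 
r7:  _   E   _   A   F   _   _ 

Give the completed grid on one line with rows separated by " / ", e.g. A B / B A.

G C B E D F A / E F C G B A D / F D A C E G B / C G E D A B F / D A F B G E C / A B G F C D E / B E D A F C G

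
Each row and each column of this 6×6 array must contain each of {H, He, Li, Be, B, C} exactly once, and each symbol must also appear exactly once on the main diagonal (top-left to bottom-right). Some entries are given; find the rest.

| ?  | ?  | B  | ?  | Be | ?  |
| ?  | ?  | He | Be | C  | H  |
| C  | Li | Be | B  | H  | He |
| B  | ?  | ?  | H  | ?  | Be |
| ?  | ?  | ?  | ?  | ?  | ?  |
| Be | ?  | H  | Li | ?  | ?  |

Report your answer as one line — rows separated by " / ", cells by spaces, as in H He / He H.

He H B C Be Li / Li B He Be C H / C Li Be B H He / B C Li H He Be / H Be C He Li B / Be He H Li B C

At row 2, column 1: row 2 has {H,He,Be,C}; column 1 has {Be,B,C}; that leaves Li.
At row 2, column 2: row 2 has {H,He,Li,Be,C}; column 2 has {Li}; the diagonal has {H,Be}; that leaves B.
At row 6, column 6: row 6 has {H,Li,Be}; column 6 has {H,He,Be}; the diagonal has {H,Be,B}; that leaves C.
At row 1, column 1: row 1 has {Be,B}; column 1 has {Li,Be,B,C}; the diagonal has {H,Be,B,C}; that leaves He.
At row 1, column 4: row 1 has {He,Be,B}; column 4 has {H,Li,Be,B}; that leaves C.
At row 1, column 6: row 1 has {He,Be,B,C}; column 6 has {H,He,Be,C}; that leaves Li.
At row 5, column 1: row 5 is empty so far; column 1 has {He,Li,Be,B,C}; that leaves H.
At row 5, column 4: row 5 has {H}; column 4 has {H,Li,Be,B,C}; that leaves He.
At row 5, column 5: row 5 has {H,He}; column 5 has {H,Be,C}; the diagonal has {H,He,Be,B,C}; that leaves Li.
At row 5, column 6: row 5 has {H,He,Li}; column 6 has {H,He,Li,Be,C}; that leaves B.
At row 6, column 2: row 6 has {H,Li,Be,C}; column 2 has {Li,B}; that leaves He.
At row 6, column 5: row 6 has {H,He,Li,Be,C}; column 5 has {H,Li,Be,C}; that leaves B.
At row 1, column 2: row 1 has {He,Li,Be,B,C}; column 2 has {He,Li,B}; that leaves H.
At row 4, column 2: row 4 has {H,Be,B}; column 2 has {H,He,Li,B}; that leaves C.
At row 4, column 3: row 4 has {H,Be,B,C}; column 3 has {H,He,Be,B}; that leaves Li.
At row 4, column 5: row 4 has {H,Li,Be,B,C}; column 5 has {H,Li,Be,B,C}; that leaves He.
At row 5, column 2: row 5 has {H,He,Li,B}; column 2 has {H,He,Li,B,C}; that leaves Be.
At row 5, column 3: row 5 has {H,He,Li,Be,B}; column 3 has {H,He,Li,Be,B}; that leaves C.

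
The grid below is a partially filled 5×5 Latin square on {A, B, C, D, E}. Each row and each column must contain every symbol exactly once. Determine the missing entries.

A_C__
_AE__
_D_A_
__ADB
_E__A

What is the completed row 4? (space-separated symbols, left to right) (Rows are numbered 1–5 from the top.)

E C A D B

(r1,c2) = B
(r1,c4) = E
(r1,c5) = D
(r2,c5) = C
(r3,c3) = B
(r3,c5) = E
(r4,c2) = C
(r5,c3) = D
(r2,c4) = B
(r3,c1) = C
(r4,c1) = E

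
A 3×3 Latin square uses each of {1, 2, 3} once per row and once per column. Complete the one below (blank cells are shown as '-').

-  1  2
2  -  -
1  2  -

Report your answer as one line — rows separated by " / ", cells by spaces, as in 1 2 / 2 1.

3 1 2 / 2 3 1 / 1 2 3

(r1,c1) = 3
(r2,c2) = 3
(r2,c3) = 1
(r3,c3) = 3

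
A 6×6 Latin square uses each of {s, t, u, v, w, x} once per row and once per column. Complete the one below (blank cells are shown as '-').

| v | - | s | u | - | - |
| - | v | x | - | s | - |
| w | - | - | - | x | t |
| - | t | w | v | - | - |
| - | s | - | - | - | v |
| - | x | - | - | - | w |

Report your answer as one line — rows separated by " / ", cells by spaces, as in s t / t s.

v w s u t x / t v x w s u / w u v s x t / x t w v u s / u s t x w v / s x u t v w

At row 1, column 2: row 1 has {s,u,v}; column 2 has {s,t,v,x}; that leaves w.
At row 1, column 5: row 1 has {s,u,v,w}; column 5 has {s,x}; that leaves t.
At row 1, column 6: row 1 has {s,t,u,v,w}; column 6 has {t,v,w}; that leaves x.
At row 2, column 6: row 2 has {s,v,x}; column 6 has {t,v,w,x}; that leaves u.
At row 3, column 2: row 3 has {t,w,x}; column 2 has {s,t,v,w,x}; that leaves u.
At row 3, column 3: row 3 has {t,u,w,x}; column 3 has {s,w,x}; that leaves v.
At row 3, column 4: row 3 has {t,u,v,w,x}; column 4 has {u,v}; that leaves s.
At row 4, column 5: row 4 has {t,v,w}; column 5 has {s,t,x}; that leaves u.
At row 4, column 6: row 4 has {t,u,v,w}; column 6 has {t,u,v,w,x}; that leaves s.
At row 5, column 5: row 5 has {s,v}; column 5 has {s,t,u,x}; that leaves w.
At row 6, column 4: row 6 has {w,x}; column 4 has {s,u,v}; that leaves t.
At row 6, column 5: row 6 has {t,w,x}; column 5 has {s,t,u,w,x}; that leaves v.
At row 2, column 1: row 2 has {s,u,v,x}; column 1 has {v,w}; that leaves t.
At row 2, column 4: row 2 has {s,t,u,v,x}; column 4 has {s,t,u,v}; that leaves w.
At row 4, column 1: row 4 has {s,t,u,v,w}; column 1 has {t,v,w}; that leaves x.
At row 5, column 1: row 5 has {s,v,w}; column 1 has {t,v,w,x}; that leaves u.
At row 5, column 3: row 5 has {s,u,v,w}; column 3 has {s,v,w,x}; that leaves t.
At row 5, column 4: row 5 has {s,t,u,v,w}; column 4 has {s,t,u,v,w}; that leaves x.
At row 6, column 1: row 6 has {t,v,w,x}; column 1 has {t,u,v,w,x}; that leaves s.
At row 6, column 3: row 6 has {s,t,v,w,x}; column 3 has {s,t,v,w,x}; that leaves u.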